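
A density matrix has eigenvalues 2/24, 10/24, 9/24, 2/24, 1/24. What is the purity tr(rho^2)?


tr(rho^2) = sum of eigenvalues squared
= (2/24)^2 + (10/24)^2 + (9/24)^2 + (2/24)^2 + (1/24)^2
= (4 + 100 + 81 + 4 + 1) / 576
= 190/576
= 0.3299

0.3299


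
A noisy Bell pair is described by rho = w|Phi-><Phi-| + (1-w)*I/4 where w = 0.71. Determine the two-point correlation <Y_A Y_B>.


|Phi-> = (|00> - |11>)/sqrt(2)
For the pure Bell state, <Y_A Y_B> = +1 (Bell-state Pauli correlator).
The maximally-mixed part I/4 has tr(I/4 * P tensor P) = 0 for any traceless Pauli P.
So <Y_A Y_B>_rho = w * (+1) + (1 - w) * 0
= 0.71 * (+1)
= 0.7100

0.7100


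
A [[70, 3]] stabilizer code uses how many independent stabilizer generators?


For an [[n,k]] stabilizer code:
Number of stabilizer generators = n - k
= 70 - 3
= 67

67


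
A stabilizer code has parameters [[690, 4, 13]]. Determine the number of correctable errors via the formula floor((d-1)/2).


Code parameters: [[690, 4, 13]], distance d = 13.
Number of correctable errors = floor((d-1)/2)
= floor((13 - 1)/2)
= floor(12/2)
= 6

6


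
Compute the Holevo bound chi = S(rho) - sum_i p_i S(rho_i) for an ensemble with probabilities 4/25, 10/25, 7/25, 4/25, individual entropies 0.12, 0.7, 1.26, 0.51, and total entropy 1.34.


chi = S(rho) - sum_i p_i * S(rho_i)
Weighted entropy = 4/25 * 0.12 + 10/25 * 0.7 + 7/25 * 1.26 + 4/25 * 0.51
= 0.7336
chi = 1.34 - 0.7336
= 0.6064

0.6064


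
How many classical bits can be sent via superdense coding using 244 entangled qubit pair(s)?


Superdense coding allows 2 classical bits per shared entangled pair.
244 pair(s) -> 2 * 244 = 488 classical bits

488


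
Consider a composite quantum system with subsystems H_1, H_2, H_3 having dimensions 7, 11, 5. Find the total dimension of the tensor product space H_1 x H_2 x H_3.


dim(H_1 x H_2 x H_3) = 7 * 11 * 5
= 77 * 5
= 385

385


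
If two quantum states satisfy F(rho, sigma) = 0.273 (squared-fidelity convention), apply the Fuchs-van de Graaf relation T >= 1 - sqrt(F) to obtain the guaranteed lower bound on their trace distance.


Fuchs-van de Graaf (squared-fidelity convention): 1 - sqrt(F) <= T <= sqrt(1 - F).
Lower bound: T >= 1 - sqrt(F)
sqrt(F) = sqrt(0.273) = 0.5225
T >= 1 - 0.5225
T >= 0.4775

0.4775


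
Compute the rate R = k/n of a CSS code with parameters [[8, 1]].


Code rate R = k/n
= 1/8
= 0.1250

0.1250


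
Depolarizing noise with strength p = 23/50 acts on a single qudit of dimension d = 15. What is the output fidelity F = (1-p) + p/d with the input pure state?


F = (1-p) + p/d
= (1 - 0.4600) + 0.4600/15
= 0.5400 + 0.0307
= 0.5707

0.5707


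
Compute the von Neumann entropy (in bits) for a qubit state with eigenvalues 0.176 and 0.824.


S = -p*log2(p) - (1-p)*log2(1-p)
p = 0.1760, 1-p = 0.8240
= -0.1760 * log2(0.1760) - 0.8240 * log2(0.8240)
= -(-0.4411) - (-0.2301)
= 0.6712

0.6712


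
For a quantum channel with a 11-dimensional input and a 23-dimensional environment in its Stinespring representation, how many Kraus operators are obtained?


Tracing out the environment in an orthonormal basis {|i>_E} gives Kraus operators K_i = <i|_E U |0>_E.
Number of Kraus operators = dim(H_env) = d_env
= 23

23


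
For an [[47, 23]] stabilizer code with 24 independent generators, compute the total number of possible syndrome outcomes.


Each stabilizer generator gives a binary (+1 or -1) measurement outcome.
With 24 independent generators:
Total syndromes = 2^24
= 16777216

16777216


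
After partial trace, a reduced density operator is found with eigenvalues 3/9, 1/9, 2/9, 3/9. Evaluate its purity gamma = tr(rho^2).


tr(rho^2) = sum of eigenvalues squared
= (3/9)^2 + (1/9)^2 + (2/9)^2 + (3/9)^2
= (9 + 1 + 4 + 9) / 81
= 23/81
= 0.2840

0.2840


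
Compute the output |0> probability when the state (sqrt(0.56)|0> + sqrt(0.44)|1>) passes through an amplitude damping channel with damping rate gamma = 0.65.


For amplitude damping with parameter gamma on state sqrt(a)|0> + sqrt(b)|1>:
alpha^2 = 0.56, beta^2 = 0.44
P(|0>) = alpha^2 + gamma * beta^2
= 0.56 + 0.65 * 0.44
= 0.56 + 0.2860
= 0.8460

0.8460


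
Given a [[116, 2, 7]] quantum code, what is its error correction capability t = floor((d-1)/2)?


Code parameters: [[116, 2, 7]], distance d = 7.
Number of correctable errors = floor((d-1)/2)
= floor((7 - 1)/2)
= floor(6/2)
= 3

3


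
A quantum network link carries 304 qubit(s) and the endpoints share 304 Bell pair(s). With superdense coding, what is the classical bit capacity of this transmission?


Superdense coding allows 2 classical bits per shared entangled pair.
304 pair(s) -> 2 * 304 = 608 classical bits

608


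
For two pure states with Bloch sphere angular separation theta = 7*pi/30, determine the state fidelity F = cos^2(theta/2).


For states separated by angle theta on Bloch sphere:
F = cos^2(theta/2)
theta = 7*pi/30 = 0.7330
theta/2 = 0.3665
cos(theta/2) = 0.9336
F = 0.8716

0.8716


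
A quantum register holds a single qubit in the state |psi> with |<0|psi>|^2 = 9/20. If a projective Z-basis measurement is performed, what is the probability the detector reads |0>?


|alpha|^2 = 9/20 = 0.4500
|beta|^2 = 1 - 9/20 = 11/20 = 0.5500
P(|0>) = |alpha|^2 = 0.4500

0.4500


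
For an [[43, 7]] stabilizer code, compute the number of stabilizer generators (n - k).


For an [[n,k]] stabilizer code:
Number of stabilizer generators = n - k
= 43 - 7
= 36

36


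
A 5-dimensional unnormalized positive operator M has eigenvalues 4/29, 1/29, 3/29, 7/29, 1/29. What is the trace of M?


tr(M) = sum of eigenvalues
= 4/29 + 1/29 + 3/29 + 7/29 + 1/29
= 16/29
= 0.5517

0.5517


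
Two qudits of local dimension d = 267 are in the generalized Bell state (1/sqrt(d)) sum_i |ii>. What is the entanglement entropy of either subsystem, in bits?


For a maximally entangled state in d x d:
S = log2(d) = log2(267)
= 8.0607

8.0607


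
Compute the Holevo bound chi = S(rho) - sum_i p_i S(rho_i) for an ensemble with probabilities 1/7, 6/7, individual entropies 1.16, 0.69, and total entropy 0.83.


chi = S(rho) - sum_i p_i * S(rho_i)
Weighted entropy = 1/7 * 1.16 + 6/7 * 0.69
= 0.7571
chi = 0.83 - 0.7571
= 0.0729

0.0729


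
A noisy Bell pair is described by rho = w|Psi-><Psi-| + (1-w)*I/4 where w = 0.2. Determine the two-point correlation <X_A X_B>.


|Psi-> = (|01> - |10>)/sqrt(2)
For the pure Bell state, <X_A X_B> = -1 (Bell-state Pauli correlator).
The maximally-mixed part I/4 has tr(I/4 * P tensor P) = 0 for any traceless Pauli P.
So <X_A X_B>_rho = w * (-1) + (1 - w) * 0
= 0.2 * (-1)
= -0.2000

-0.2000


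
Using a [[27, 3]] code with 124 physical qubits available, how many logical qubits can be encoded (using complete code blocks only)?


Each code block uses 27 physical qubits for 3 logical qubit(s).
Number of complete blocks = floor(124 / 27) = 4
Logical qubits = 4 * 3
= 12

12


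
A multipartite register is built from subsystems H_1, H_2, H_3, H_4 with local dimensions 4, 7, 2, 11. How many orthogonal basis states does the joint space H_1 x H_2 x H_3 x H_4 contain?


dim(H_1 x H_2 x H_3 x H_4) = 4 * 7 * 2 * 11
= 28 * 2 * 11
= 56 * 11
= 616

616


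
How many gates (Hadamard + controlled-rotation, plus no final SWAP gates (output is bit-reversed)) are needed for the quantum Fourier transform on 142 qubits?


Hadamard gates: 142
Controlled rotations: n*(n-1)/2 = 142*141/2 = 10011
SWAP gates: 0 (omitted)
Total = 142 + 10011
= 10153

10153


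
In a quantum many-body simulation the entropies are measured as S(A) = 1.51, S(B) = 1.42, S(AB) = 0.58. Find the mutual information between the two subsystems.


I(A:B) = S(A) + S(B) - S(AB)
= 1.51 + 1.42 - 0.58
= 2.3500

2.3500


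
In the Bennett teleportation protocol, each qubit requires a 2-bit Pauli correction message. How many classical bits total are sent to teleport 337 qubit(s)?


Quantum teleportation requires 2 classical bits per qubit teleported.
337 qubit(s) -> 2 * 337 = 674 classical bits

674


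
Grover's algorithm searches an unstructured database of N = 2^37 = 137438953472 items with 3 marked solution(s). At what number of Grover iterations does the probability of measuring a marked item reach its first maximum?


After j Grover iterations the success probability is P(j) = sin^2((2j+1)*theta), where sin(theta) = sqrt(k/N).
N = 2^37 = 137438953472, k = 3
sin(theta) = sqrt(k/N) = 4.672030912e-06
theta = arcsin(sqrt(k/N)) = 4.672030912e-06 rad
P(j) reaches its first maximum when (2j+1)*theta is as close as possible to pi/2, i.e. j = round(pi/(4*theta) - 1/2).
pi/(4*theta) - 1/2 = 168105.8713
(For comparison, the common estimate pi/4 * sqrt(N/k) = 168106.3713; the exact maximiser is used here.)
Optimal iterations = 168106

168106


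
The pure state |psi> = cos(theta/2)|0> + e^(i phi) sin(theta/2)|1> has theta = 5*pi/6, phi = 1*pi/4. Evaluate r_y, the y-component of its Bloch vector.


theta = 2.6180, phi = 0.7854
r_y = sin(theta)*sin(phi) = 0.5000 * 0.7071
r_y = 0.3536

0.3536


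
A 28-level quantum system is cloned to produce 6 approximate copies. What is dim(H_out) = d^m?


Output space = H^(tensor 6) where dim(H) = 28
dim = 28^6
= 784 (after 2 factors)
= 21952 (after 3 factors)
= 614656 (after 4 factors)
= 17210368 (after 5 factors)
= 481890304 (after 6 factors)
= 481890304

481890304


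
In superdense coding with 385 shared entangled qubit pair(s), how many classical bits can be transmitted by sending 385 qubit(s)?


Superdense coding allows 2 classical bits per shared entangled pair.
385 pair(s) -> 2 * 385 = 770 classical bits

770


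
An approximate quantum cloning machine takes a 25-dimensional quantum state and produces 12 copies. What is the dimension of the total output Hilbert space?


Output space = H^(tensor 12) where dim(H) = 25
dim = 25^12
= 625 (after 2 factors)
= 15625 (after 3 factors)
= 390625 (after 4 factors)
= 9765625 (after 5 factors)
= 244140625 (after 6 factors)
= 6103515625 (after 7 factors)
= 152587890625 (after 8 factors)
= 3814697265625 (after 9 factors)
= 95367431640625 (after 10 factors)
= 2384185791015625 (after 11 factors)
= 59604644775390625 (after 12 factors)
= 59604644775390625

59604644775390625


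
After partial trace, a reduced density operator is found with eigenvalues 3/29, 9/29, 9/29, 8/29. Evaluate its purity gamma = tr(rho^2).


tr(rho^2) = sum of eigenvalues squared
= (3/29)^2 + (9/29)^2 + (9/29)^2 + (8/29)^2
= (9 + 81 + 81 + 64) / 841
= 235/841
= 0.2794

0.2794


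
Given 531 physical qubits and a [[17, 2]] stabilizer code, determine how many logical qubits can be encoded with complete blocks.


Each code block uses 17 physical qubits for 2 logical qubit(s).
Number of complete blocks = floor(531 / 17) = 31
Logical qubits = 31 * 2
= 62

62


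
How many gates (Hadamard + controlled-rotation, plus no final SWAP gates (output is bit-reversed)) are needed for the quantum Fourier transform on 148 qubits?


Hadamard gates: 148
Controlled rotations: n*(n-1)/2 = 148*147/2 = 10878
SWAP gates: 0 (omitted)
Total = 148 + 10878
= 11026

11026


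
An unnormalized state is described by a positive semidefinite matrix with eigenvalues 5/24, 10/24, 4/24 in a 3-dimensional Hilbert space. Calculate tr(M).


tr(M) = sum of eigenvalues
= 5/24 + 10/24 + 4/24
= 19/24
= 0.7917

0.7917


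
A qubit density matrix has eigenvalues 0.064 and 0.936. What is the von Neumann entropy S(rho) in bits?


S = -p*log2(p) - (1-p)*log2(1-p)
p = 0.0640, 1-p = 0.9360
= -0.0640 * log2(0.0640) - 0.9360 * log2(0.9360)
= -(-0.2538) - (-0.0893)
= 0.3431

0.3431


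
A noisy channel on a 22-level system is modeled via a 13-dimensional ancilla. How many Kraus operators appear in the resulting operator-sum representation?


Tracing out the environment in an orthonormal basis {|i>_E} gives Kraus operators K_i = <i|_E U |0>_E.
Number of Kraus operators = dim(H_env) = d_env
= 13

13


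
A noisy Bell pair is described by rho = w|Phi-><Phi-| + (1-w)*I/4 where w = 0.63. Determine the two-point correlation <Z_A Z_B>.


|Phi-> = (|00> - |11>)/sqrt(2)
For the pure Bell state, <Z_A Z_B> = +1 (Bell-state Pauli correlator).
The maximally-mixed part I/4 has tr(I/4 * P tensor P) = 0 for any traceless Pauli P.
So <Z_A Z_B>_rho = w * (+1) + (1 - w) * 0
= 0.63 * (+1)
= 0.6300

0.6300


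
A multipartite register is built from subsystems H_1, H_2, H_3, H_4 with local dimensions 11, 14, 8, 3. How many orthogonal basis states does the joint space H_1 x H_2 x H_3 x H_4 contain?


dim(H_1 x H_2 x H_3 x H_4) = 11 * 14 * 8 * 3
= 154 * 8 * 3
= 1232 * 3
= 3696

3696


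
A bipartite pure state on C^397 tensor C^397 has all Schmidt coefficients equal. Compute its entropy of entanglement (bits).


For a maximally entangled state in d x d:
S = log2(d) = log2(397)
= 8.6330

8.6330


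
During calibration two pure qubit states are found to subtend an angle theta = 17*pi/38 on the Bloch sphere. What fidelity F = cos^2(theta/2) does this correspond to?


For states separated by angle theta on Bloch sphere:
F = cos^2(theta/2)
theta = 17*pi/38 = 1.4054
theta/2 = 0.7027
cos(theta/2) = 0.7631
F = 0.5823

0.5823


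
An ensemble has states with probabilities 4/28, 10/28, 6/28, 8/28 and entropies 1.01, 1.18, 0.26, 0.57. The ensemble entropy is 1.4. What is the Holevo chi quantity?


chi = S(rho) - sum_i p_i * S(rho_i)
Weighted entropy = 4/28 * 1.01 + 10/28 * 1.18 + 6/28 * 0.26 + 8/28 * 0.57
= 0.7843
chi = 1.4 - 0.7843
= 0.6157

0.6157


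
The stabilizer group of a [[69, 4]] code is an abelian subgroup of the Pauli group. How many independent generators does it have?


For an [[n,k]] stabilizer code:
Number of stabilizer generators = n - k
= 69 - 4
= 65

65


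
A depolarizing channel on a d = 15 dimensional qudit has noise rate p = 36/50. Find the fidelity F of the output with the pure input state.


F = (1-p) + p/d
= (1 - 0.7200) + 0.7200/15
= 0.2800 + 0.0480
= 0.3280

0.3280


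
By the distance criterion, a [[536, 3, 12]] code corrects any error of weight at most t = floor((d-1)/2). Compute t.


Code parameters: [[536, 3, 12]], distance d = 12.
Number of correctable errors = floor((d-1)/2)
= floor((12 - 1)/2)
= floor(11/2)
= 5

5


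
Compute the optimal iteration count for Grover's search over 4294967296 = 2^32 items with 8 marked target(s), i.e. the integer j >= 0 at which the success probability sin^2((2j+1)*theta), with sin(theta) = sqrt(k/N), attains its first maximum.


After j Grover iterations the success probability is P(j) = sin^2((2j+1)*theta), where sin(theta) = sqrt(k/N).
N = 2^32 = 4294967296, k = 8
sin(theta) = sqrt(k/N) = 4.315837288e-05
theta = arcsin(sqrt(k/N)) = 4.315837289e-05 rad
P(j) reaches its first maximum when (2j+1)*theta is as close as possible to pi/2, i.e. j = round(pi/(4*theta) - 1/2).
pi/(4*theta) - 1/2 = 18197.5485
(For comparison, the common estimate pi/4 * sqrt(N/k) = 18198.0485; the exact maximiser is used here.)
Optimal iterations = 18198

18198


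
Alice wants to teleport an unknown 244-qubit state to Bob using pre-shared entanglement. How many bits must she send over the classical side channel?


Quantum teleportation requires 2 classical bits per qubit teleported.
244 qubit(s) -> 2 * 244 = 488 classical bits

488


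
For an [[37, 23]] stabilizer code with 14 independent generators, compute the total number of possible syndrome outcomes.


Each stabilizer generator gives a binary (+1 or -1) measurement outcome.
With 14 independent generators:
Total syndromes = 2^14
= 16384

16384


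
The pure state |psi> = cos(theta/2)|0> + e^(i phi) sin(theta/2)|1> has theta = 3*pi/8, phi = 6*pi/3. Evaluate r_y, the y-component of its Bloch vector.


theta = 1.1781, phi = 6.2832
r_y = sin(theta)*sin(phi) = 0.9239 * 0.0000
r_y = 0.0000

0.0000


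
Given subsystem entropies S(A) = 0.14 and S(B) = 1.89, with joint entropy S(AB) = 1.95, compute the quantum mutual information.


I(A:B) = S(A) + S(B) - S(AB)
= 0.14 + 1.89 - 1.95
= 0.0800

0.0800


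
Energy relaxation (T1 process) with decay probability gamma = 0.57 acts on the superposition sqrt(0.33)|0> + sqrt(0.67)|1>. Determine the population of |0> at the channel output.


For amplitude damping with parameter gamma on state sqrt(a)|0> + sqrt(b)|1>:
alpha^2 = 0.33, beta^2 = 0.67
P(|0>) = alpha^2 + gamma * beta^2
= 0.33 + 0.57 * 0.67
= 0.33 + 0.3819
= 0.7119

0.7119


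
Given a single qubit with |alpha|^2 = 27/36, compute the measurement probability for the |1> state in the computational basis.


|alpha|^2 = 27/36 = 0.7500
|beta|^2 = 1 - 27/36 = 9/36 = 0.2500
P(|1>) = |beta|^2 = 0.2500

0.2500


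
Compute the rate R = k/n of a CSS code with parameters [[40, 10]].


Code rate R = k/n
= 10/40
= 0.2500

0.2500


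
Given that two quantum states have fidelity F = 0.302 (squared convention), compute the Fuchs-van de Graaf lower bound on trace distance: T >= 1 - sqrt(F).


Fuchs-van de Graaf (squared-fidelity convention): 1 - sqrt(F) <= T <= sqrt(1 - F).
Lower bound: T >= 1 - sqrt(F)
sqrt(F) = sqrt(0.302) = 0.5495
T >= 1 - 0.5495
T >= 0.4505

0.4505


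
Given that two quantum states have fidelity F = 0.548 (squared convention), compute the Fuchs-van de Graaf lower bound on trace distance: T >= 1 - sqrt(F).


Fuchs-van de Graaf (squared-fidelity convention): 1 - sqrt(F) <= T <= sqrt(1 - F).
Lower bound: T >= 1 - sqrt(F)
sqrt(F) = sqrt(0.548) = 0.7403
T >= 1 - 0.7403
T >= 0.2597

0.2597


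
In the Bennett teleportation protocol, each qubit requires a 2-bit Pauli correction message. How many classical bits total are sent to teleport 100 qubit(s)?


Quantum teleportation requires 2 classical bits per qubit teleported.
100 qubit(s) -> 2 * 100 = 200 classical bits

200


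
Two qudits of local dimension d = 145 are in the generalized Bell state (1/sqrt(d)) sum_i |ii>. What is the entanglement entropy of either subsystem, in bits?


For a maximally entangled state in d x d:
S = log2(d) = log2(145)
= 7.1799

7.1799


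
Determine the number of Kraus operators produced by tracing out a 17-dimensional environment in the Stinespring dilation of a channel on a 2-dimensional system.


Tracing out the environment in an orthonormal basis {|i>_E} gives Kraus operators K_i = <i|_E U |0>_E.
Number of Kraus operators = dim(H_env) = d_env
= 17

17


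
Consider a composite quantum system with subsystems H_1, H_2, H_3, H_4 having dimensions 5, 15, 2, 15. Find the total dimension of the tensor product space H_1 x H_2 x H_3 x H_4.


dim(H_1 x H_2 x H_3 x H_4) = 5 * 15 * 2 * 15
= 75 * 2 * 15
= 150 * 15
= 2250

2250


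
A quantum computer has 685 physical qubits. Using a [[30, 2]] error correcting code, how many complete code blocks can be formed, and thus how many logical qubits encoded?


Each code block uses 30 physical qubits for 2 logical qubit(s).
Number of complete blocks = floor(685 / 30) = 22
Logical qubits = 22 * 2
= 44

44


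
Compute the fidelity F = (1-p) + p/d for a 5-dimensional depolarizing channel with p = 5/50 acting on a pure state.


F = (1-p) + p/d
= (1 - 0.1000) + 0.1000/5
= 0.9000 + 0.0200
= 0.9200

0.9200


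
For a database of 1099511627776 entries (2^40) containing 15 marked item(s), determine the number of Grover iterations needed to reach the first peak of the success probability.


After j Grover iterations the success probability is P(j) = sin^2((2j+1)*theta), where sin(theta) = sqrt(k/N).
N = 2^40 = 1099511627776, k = 15
sin(theta) = sqrt(k/N) = 3.693564745e-06
theta = arcsin(sqrt(k/N)) = 3.693564745e-06 rad
P(j) reaches its first maximum when (2j+1)*theta is as close as possible to pi/2, i.e. j = round(pi/(4*theta) - 1/2).
pi/(4*theta) - 1/2 = 212639.1090
(For comparison, the common estimate pi/4 * sqrt(N/k) = 212639.6090; the exact maximiser is used here.)
Optimal iterations = 212639

212639


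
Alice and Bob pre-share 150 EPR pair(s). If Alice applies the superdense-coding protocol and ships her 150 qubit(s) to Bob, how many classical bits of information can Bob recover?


Superdense coding allows 2 classical bits per shared entangled pair.
150 pair(s) -> 2 * 150 = 300 classical bits

300


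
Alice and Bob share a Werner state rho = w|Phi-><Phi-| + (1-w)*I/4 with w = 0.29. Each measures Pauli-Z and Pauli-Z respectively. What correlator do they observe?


|Phi-> = (|00> - |11>)/sqrt(2)
For the pure Bell state, <Z_A Z_B> = +1 (Bell-state Pauli correlator).
The maximally-mixed part I/4 has tr(I/4 * P tensor P) = 0 for any traceless Pauli P.
So <Z_A Z_B>_rho = w * (+1) + (1 - w) * 0
= 0.29 * (+1)
= 0.2900

0.2900


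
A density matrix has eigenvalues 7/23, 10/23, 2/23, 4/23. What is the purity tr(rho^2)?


tr(rho^2) = sum of eigenvalues squared
= (7/23)^2 + (10/23)^2 + (2/23)^2 + (4/23)^2
= (49 + 100 + 4 + 16) / 529
= 169/529
= 0.3195

0.3195


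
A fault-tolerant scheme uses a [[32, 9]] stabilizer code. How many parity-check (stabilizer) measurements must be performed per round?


For an [[n,k]] stabilizer code:
Number of stabilizer generators = n - k
= 32 - 9
= 23

23


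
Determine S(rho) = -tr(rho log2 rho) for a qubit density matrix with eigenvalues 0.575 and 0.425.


S = -p*log2(p) - (1-p)*log2(1-p)
p = 0.5750, 1-p = 0.4250
= -0.5750 * log2(0.5750) - 0.4250 * log2(0.4250)
= -(-0.4591) - (-0.5246)
= 0.9837

0.9837


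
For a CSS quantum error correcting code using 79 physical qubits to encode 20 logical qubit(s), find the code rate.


Code rate R = k/n
= 20/79
= 0.2532

0.2532


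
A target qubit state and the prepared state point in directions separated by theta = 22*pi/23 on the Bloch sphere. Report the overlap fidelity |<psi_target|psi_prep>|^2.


For states separated by angle theta on Bloch sphere:
F = cos^2(theta/2)
theta = 22*pi/23 = 3.0050
theta/2 = 1.5025
cos(theta/2) = 0.0682
F = 0.0047

0.0047


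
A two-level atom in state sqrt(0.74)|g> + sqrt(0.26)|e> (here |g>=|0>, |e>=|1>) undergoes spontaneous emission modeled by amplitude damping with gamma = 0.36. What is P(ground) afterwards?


For amplitude damping with parameter gamma on state sqrt(a)|0> + sqrt(b)|1>:
alpha^2 = 0.74, beta^2 = 0.26
P(|0>) = alpha^2 + gamma * beta^2
= 0.74 + 0.36 * 0.26
= 0.74 + 0.0936
= 0.8336

0.8336


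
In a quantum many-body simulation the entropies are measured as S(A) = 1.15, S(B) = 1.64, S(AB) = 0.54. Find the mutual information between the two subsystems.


I(A:B) = S(A) + S(B) - S(AB)
= 1.15 + 1.64 - 0.54
= 2.2500

2.2500


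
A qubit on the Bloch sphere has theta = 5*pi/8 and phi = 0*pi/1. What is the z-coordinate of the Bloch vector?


theta = 1.9635, phi = 0.0000
r_z = cos(theta) = -0.3827

-0.3827


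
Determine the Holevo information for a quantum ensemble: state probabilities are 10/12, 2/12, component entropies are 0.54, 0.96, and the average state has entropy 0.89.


chi = S(rho) - sum_i p_i * S(rho_i)
Weighted entropy = 10/12 * 0.54 + 2/12 * 0.96
= 0.6100
chi = 0.89 - 0.6100
= 0.2800

0.2800


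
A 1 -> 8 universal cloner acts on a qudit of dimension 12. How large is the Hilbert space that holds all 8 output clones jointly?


Output space = H^(tensor 8) where dim(H) = 12
dim = 12^8
= 144 (after 2 factors)
= 1728 (after 3 factors)
= 20736 (after 4 factors)
= 248832 (after 5 factors)
= 2985984 (after 6 factors)
= 35831808 (after 7 factors)
= 429981696 (after 8 factors)
= 429981696

429981696


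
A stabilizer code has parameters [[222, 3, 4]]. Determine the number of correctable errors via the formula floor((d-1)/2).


Code parameters: [[222, 3, 4]], distance d = 4.
Number of correctable errors = floor((d-1)/2)
= floor((4 - 1)/2)
= floor(3/2)
= 1

1


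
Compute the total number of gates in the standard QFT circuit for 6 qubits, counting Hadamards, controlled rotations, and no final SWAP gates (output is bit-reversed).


Hadamard gates: 6
Controlled rotations: n*(n-1)/2 = 6*5/2 = 15
SWAP gates: 0 (omitted)
Total = 6 + 15
= 21

21


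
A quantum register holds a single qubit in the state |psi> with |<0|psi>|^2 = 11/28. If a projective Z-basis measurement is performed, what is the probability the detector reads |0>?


|alpha|^2 = 11/28 = 0.3929
|beta|^2 = 1 - 11/28 = 17/28 = 0.6071
P(|0>) = |alpha|^2 = 0.3929

0.3929


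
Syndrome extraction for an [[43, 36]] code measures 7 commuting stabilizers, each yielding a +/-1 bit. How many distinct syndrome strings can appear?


Each stabilizer generator gives a binary (+1 or -1) measurement outcome.
With 7 independent generators:
Total syndromes = 2^7
= 128

128


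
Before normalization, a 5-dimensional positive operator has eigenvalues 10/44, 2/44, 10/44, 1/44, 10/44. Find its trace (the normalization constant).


tr(M) = sum of eigenvalues
= 10/44 + 2/44 + 10/44 + 1/44 + 10/44
= 33/44
= 0.7500

0.7500


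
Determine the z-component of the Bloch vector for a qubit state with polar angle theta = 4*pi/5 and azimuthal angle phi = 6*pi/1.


theta = 2.5133, phi = 18.8496
r_z = cos(theta) = -0.8090

-0.8090


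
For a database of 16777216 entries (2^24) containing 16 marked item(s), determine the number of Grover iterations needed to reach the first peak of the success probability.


After j Grover iterations the success probability is P(j) = sin^2((2j+1)*theta), where sin(theta) = sqrt(k/N).
N = 2^24 = 16777216, k = 16
sin(theta) = sqrt(k/N) = 0.0009765625
theta = arcsin(sqrt(k/N)) = 0.0009765626552 rad
P(j) reaches its first maximum when (2j+1)*theta is as close as possible to pi/2, i.e. j = round(pi/(4*theta) - 1/2).
pi/(4*theta) - 1/2 = 803.7476
(For comparison, the common estimate pi/4 * sqrt(N/k) = 804.2477; the exact maximiser is used here.)
Optimal iterations = 804

804


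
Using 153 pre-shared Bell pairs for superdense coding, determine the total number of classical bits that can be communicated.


Superdense coding allows 2 classical bits per shared entangled pair.
153 pair(s) -> 2 * 153 = 306 classical bits

306


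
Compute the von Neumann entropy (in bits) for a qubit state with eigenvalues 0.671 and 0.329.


S = -p*log2(p) - (1-p)*log2(1-p)
p = 0.6710, 1-p = 0.3290
= -0.6710 * log2(0.6710) - 0.3290 * log2(0.3290)
= -(-0.3862) - (-0.5277)
= 0.9139

0.9139


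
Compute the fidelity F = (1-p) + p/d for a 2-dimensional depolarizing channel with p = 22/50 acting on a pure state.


F = (1-p) + p/d
= (1 - 0.4400) + 0.4400/2
= 0.5600 + 0.2200
= 0.7800

0.7800


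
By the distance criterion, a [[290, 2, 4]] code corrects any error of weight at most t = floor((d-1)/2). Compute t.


Code parameters: [[290, 2, 4]], distance d = 4.
Number of correctable errors = floor((d-1)/2)
= floor((4 - 1)/2)
= floor(3/2)
= 1

1


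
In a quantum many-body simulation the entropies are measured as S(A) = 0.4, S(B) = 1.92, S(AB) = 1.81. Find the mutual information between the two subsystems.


I(A:B) = S(A) + S(B) - S(AB)
= 0.4 + 1.92 - 1.81
= 0.5100

0.5100


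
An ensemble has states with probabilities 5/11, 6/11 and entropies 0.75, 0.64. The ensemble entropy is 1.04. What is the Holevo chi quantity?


chi = S(rho) - sum_i p_i * S(rho_i)
Weighted entropy = 5/11 * 0.75 + 6/11 * 0.64
= 0.6900
chi = 1.04 - 0.6900
= 0.3500

0.3500


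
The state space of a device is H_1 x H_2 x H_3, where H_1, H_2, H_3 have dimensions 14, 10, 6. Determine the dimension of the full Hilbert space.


dim(H_1 x H_2 x H_3) = 14 * 10 * 6
= 140 * 6
= 840

840


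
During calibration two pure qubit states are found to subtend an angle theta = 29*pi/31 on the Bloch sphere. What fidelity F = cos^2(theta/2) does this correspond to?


For states separated by angle theta on Bloch sphere:
F = cos^2(theta/2)
theta = 29*pi/31 = 2.9389
theta/2 = 1.4695
cos(theta/2) = 0.1012
F = 0.0102

0.0102


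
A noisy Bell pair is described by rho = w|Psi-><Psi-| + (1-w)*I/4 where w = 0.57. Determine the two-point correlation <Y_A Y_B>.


|Psi-> = (|01> - |10>)/sqrt(2)
For the pure Bell state, <Y_A Y_B> = -1 (Bell-state Pauli correlator).
The maximally-mixed part I/4 has tr(I/4 * P tensor P) = 0 for any traceless Pauli P.
So <Y_A Y_B>_rho = w * (-1) + (1 - w) * 0
= 0.57 * (-1)
= -0.5700

-0.5700


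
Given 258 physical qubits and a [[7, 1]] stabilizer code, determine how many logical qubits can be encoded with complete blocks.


Each code block uses 7 physical qubits for 1 logical qubit(s).
Number of complete blocks = floor(258 / 7) = 36
Logical qubits = 36 * 1
= 36

36


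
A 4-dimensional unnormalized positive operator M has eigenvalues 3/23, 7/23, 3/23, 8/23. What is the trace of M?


tr(M) = sum of eigenvalues
= 3/23 + 7/23 + 3/23 + 8/23
= 21/23
= 0.9130

0.9130


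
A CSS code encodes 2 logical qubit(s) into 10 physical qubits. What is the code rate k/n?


Code rate R = k/n
= 2/10
= 0.2000

0.2000


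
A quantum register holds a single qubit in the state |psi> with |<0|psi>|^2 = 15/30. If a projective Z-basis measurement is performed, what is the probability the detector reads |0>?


|alpha|^2 = 15/30 = 0.5000
|beta|^2 = 1 - 15/30 = 15/30 = 0.5000
P(|0>) = |alpha|^2 = 0.5000

0.5000


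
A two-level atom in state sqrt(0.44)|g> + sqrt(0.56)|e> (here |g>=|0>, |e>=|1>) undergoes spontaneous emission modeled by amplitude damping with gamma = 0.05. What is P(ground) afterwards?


For amplitude damping with parameter gamma on state sqrt(a)|0> + sqrt(b)|1>:
alpha^2 = 0.44, beta^2 = 0.56
P(|0>) = alpha^2 + gamma * beta^2
= 0.44 + 0.05 * 0.56
= 0.44 + 0.0280
= 0.4680

0.4680


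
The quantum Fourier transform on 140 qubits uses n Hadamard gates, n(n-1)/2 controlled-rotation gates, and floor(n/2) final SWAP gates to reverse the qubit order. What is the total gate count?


Hadamard gates: 140
Controlled rotations: n*(n-1)/2 = 140*139/2 = 9730
SWAP gates: floor(n/2) = floor(140/2) = 70
Total = 140 + 9730 + 70
= 9940

9940


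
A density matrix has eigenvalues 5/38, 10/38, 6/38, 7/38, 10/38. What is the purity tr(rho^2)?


tr(rho^2) = sum of eigenvalues squared
= (5/38)^2 + (10/38)^2 + (6/38)^2 + (7/38)^2 + (10/38)^2
= (25 + 100 + 36 + 49 + 100) / 1444
= 310/1444
= 0.2147

0.2147


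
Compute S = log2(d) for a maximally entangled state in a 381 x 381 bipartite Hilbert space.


For a maximally entangled state in d x d:
S = log2(d) = log2(381)
= 8.5736

8.5736


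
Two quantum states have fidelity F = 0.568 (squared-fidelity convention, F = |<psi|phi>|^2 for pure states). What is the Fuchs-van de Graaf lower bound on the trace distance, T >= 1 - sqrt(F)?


Fuchs-van de Graaf (squared-fidelity convention): 1 - sqrt(F) <= T <= sqrt(1 - F).
Lower bound: T >= 1 - sqrt(F)
sqrt(F) = sqrt(0.568) = 0.7537
T >= 1 - 0.7537
T >= 0.2463

0.2463


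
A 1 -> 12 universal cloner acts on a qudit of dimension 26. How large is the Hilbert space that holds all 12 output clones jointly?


Output space = H^(tensor 12) where dim(H) = 26
dim = 26^12
= 676 (after 2 factors)
= 17576 (after 3 factors)
= 456976 (after 4 factors)
= 11881376 (after 5 factors)
= 308915776 (after 6 factors)
= 8031810176 (after 7 factors)
= 208827064576 (after 8 factors)
= 5429503678976 (after 9 factors)
= 141167095653376 (after 10 factors)
= 3670344486987776 (after 11 factors)
= 95428956661682176 (after 12 factors)
= 95428956661682176

95428956661682176


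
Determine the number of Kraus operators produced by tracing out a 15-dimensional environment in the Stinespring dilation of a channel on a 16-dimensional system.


Tracing out the environment in an orthonormal basis {|i>_E} gives Kraus operators K_i = <i|_E U |0>_E.
Number of Kraus operators = dim(H_env) = d_env
= 15

15


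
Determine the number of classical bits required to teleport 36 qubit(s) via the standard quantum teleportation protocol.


Quantum teleportation requires 2 classical bits per qubit teleported.
36 qubit(s) -> 2 * 36 = 72 classical bits

72


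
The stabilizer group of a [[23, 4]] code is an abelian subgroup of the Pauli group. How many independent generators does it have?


For an [[n,k]] stabilizer code:
Number of stabilizer generators = n - k
= 23 - 4
= 19

19


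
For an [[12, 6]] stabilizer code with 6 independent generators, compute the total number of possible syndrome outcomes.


Each stabilizer generator gives a binary (+1 or -1) measurement outcome.
With 6 independent generators:
Total syndromes = 2^6
= 64

64


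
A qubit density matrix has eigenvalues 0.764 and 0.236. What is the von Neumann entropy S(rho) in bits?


S = -p*log2(p) - (1-p)*log2(1-p)
p = 0.7640, 1-p = 0.2360
= -0.7640 * log2(0.7640) - 0.2360 * log2(0.2360)
= -(-0.2967) - (-0.4916)
= 0.7883

0.7883


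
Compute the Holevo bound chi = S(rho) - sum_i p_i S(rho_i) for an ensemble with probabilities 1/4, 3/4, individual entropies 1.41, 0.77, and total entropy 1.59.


chi = S(rho) - sum_i p_i * S(rho_i)
Weighted entropy = 1/4 * 1.41 + 3/4 * 0.77
= 0.9300
chi = 1.59 - 0.9300
= 0.6600

0.6600


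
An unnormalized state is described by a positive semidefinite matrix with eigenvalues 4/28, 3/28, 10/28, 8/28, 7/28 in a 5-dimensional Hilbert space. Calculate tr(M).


tr(M) = sum of eigenvalues
= 4/28 + 3/28 + 10/28 + 8/28 + 7/28
= 32/28
= 1.1429

1.1429


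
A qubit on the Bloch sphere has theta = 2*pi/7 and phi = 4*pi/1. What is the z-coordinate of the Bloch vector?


theta = 0.8976, phi = 12.5664
r_z = cos(theta) = 0.6235

0.6235


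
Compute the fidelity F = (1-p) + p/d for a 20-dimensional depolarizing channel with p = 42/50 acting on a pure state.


F = (1-p) + p/d
= (1 - 0.8400) + 0.8400/20
= 0.1600 + 0.0420
= 0.2020

0.2020


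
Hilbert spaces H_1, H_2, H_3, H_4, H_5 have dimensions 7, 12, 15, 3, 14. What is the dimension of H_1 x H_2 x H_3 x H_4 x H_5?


dim(H_1 x H_2 x H_3 x H_4 x H_5) = 7 * 12 * 15 * 3 * 14
= 84 * 15 * 3 * 14
= 1260 * 3 * 14
= 3780 * 14
= 52920

52920


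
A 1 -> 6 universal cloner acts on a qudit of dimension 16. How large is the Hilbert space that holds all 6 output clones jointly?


Output space = H^(tensor 6) where dim(H) = 16
dim = 16^6
= 256 (after 2 factors)
= 4096 (after 3 factors)
= 65536 (after 4 factors)
= 1048576 (after 5 factors)
= 16777216 (after 6 factors)
= 16777216

16777216


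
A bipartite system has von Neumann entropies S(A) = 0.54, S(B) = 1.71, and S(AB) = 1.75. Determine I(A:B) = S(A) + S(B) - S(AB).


I(A:B) = S(A) + S(B) - S(AB)
= 0.54 + 1.71 - 1.75
= 0.5000

0.5000


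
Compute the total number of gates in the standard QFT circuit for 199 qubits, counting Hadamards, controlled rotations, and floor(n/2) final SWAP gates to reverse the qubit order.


Hadamard gates: 199
Controlled rotations: n*(n-1)/2 = 199*198/2 = 19701
SWAP gates: floor(n/2) = floor(199/2) = 99
Total = 199 + 19701 + 99
= 19999

19999


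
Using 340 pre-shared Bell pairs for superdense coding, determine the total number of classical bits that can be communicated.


Superdense coding allows 2 classical bits per shared entangled pair.
340 pair(s) -> 2 * 340 = 680 classical bits

680


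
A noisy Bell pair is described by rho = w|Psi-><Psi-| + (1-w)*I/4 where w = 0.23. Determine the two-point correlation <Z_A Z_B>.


|Psi-> = (|01> - |10>)/sqrt(2)
For the pure Bell state, <Z_A Z_B> = -1 (Bell-state Pauli correlator).
The maximally-mixed part I/4 has tr(I/4 * P tensor P) = 0 for any traceless Pauli P.
So <Z_A Z_B>_rho = w * (-1) + (1 - w) * 0
= 0.23 * (-1)
= -0.2300

-0.2300


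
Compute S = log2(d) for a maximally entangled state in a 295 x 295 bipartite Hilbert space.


For a maximally entangled state in d x d:
S = log2(d) = log2(295)
= 8.2046

8.2046


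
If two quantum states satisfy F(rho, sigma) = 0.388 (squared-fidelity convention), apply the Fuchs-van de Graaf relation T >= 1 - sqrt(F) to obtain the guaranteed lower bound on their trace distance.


Fuchs-van de Graaf (squared-fidelity convention): 1 - sqrt(F) <= T <= sqrt(1 - F).
Lower bound: T >= 1 - sqrt(F)
sqrt(F) = sqrt(0.388) = 0.6229
T >= 1 - 0.6229
T >= 0.3771

0.3771


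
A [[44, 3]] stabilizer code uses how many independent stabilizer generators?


For an [[n,k]] stabilizer code:
Number of stabilizer generators = n - k
= 44 - 3
= 41

41


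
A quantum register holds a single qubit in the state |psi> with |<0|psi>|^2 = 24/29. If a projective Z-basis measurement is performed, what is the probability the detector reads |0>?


|alpha|^2 = 24/29 = 0.8276
|beta|^2 = 1 - 24/29 = 5/29 = 0.1724
P(|0>) = |alpha|^2 = 0.8276

0.8276


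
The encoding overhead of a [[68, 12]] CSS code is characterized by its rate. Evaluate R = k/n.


Code rate R = k/n
= 12/68
= 0.1765

0.1765


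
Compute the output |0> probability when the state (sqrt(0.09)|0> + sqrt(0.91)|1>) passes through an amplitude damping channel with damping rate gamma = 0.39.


For amplitude damping with parameter gamma on state sqrt(a)|0> + sqrt(b)|1>:
alpha^2 = 0.09, beta^2 = 0.91
P(|0>) = alpha^2 + gamma * beta^2
= 0.09 + 0.39 * 0.91
= 0.09 + 0.3549
= 0.4449

0.4449


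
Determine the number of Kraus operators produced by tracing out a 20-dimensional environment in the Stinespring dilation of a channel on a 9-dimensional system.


Tracing out the environment in an orthonormal basis {|i>_E} gives Kraus operators K_i = <i|_E U |0>_E.
Number of Kraus operators = dim(H_env) = d_env
= 20

20


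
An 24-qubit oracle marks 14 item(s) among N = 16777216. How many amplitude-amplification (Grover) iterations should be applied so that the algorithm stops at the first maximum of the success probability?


After j Grover iterations the success probability is P(j) = sin^2((2j+1)*theta), where sin(theta) = sqrt(k/N).
N = 2^24 = 16777216, k = 14
sin(theta) = sqrt(k/N) = 0.0009134905729
theta = arcsin(sqrt(k/N)) = 0.0009134907 rad
P(j) reaches its first maximum when (2j+1)*theta is as close as possible to pi/2, i.e. j = round(pi/(4*theta) - 1/2).
pi/(4*theta) - 1/2 = 859.2769
(For comparison, the common estimate pi/4 * sqrt(N/k) = 859.7770; the exact maximiser is used here.)
Optimal iterations = 859

859


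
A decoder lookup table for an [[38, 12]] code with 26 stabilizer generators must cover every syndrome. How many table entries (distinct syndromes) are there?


Each stabilizer generator gives a binary (+1 or -1) measurement outcome.
With 26 independent generators:
Total syndromes = 2^26
= 67108864

67108864


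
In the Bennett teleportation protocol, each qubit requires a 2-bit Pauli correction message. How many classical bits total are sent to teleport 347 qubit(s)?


Quantum teleportation requires 2 classical bits per qubit teleported.
347 qubit(s) -> 2 * 347 = 694 classical bits

694


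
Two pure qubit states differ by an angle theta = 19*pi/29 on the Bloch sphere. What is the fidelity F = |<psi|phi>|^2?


For states separated by angle theta on Bloch sphere:
F = cos^2(theta/2)
theta = 19*pi/29 = 2.0583
theta/2 = 1.0291
cos(theta/2) = 0.5156
F = 0.2658

0.2658


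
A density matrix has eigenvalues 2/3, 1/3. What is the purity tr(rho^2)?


tr(rho^2) = sum of eigenvalues squared
= (2/3)^2 + (1/3)^2
= (4 + 1) / 9
= 5/9
= 0.5556

0.5556


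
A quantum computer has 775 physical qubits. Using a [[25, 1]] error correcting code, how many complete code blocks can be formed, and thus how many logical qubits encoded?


Each code block uses 25 physical qubits for 1 logical qubit(s).
Number of complete blocks = floor(775 / 25) = 31
Logical qubits = 31 * 1
= 31

31


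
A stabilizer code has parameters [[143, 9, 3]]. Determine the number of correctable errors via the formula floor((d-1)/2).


Code parameters: [[143, 9, 3]], distance d = 3.
Number of correctable errors = floor((d-1)/2)
= floor((3 - 1)/2)
= floor(2/2)
= 1

1


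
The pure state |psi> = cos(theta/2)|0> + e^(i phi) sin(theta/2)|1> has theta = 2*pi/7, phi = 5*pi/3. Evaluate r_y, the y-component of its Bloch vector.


theta = 0.8976, phi = 5.2360
r_y = sin(theta)*sin(phi) = 0.7818 * -0.8660
r_y = -0.6771

-0.6771
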